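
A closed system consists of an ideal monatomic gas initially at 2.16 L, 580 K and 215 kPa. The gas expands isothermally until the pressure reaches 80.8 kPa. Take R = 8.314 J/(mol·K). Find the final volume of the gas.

5.75 L

Isothermal: T stays 580 K; PV = const ⇒ V₂ = 5.75 L, P₂ = 80.8 kPa.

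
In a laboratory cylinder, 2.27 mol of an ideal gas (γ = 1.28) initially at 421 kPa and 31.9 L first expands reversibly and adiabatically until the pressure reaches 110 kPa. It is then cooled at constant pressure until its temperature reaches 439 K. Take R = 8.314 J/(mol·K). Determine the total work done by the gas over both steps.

T₁ = P₁V₁/(nR) = 421×31.9/(2.27×8.314) = 712 K.
Step 1 — Adiabatic: T₂/T₁ = (P₂/P₁)^((γ−1)/γ) ⇒ T₂ = 712×(0.261)^0.219 = 531 K; V₂ = 91.0 L.
ΔU = nCvΔT = 2.27×29.7×(531−712) = -12200 J.
Q = 0 for an adiabatic process, so W = −ΔU = 12200 J.
State after step 1: P = 110 kPa, V = 91.0 L, T = 531 K.
Step 2 — Isobaric: P stays 110 kPa; V/T = const ⇒ T₂ = 439 K, V₂ = 75.3 L.
W = PΔV = 110×(75.3−91.0) kPa·L = -1730 J.
ΔU = nCvΔT = 2.27×29.7×(439−531) = -6170 J.
Q = ΔU + W = nCpΔT = -7900 J.
Net over both steps: W = 10500 J, Q = -7900 J, ΔU = -18400 J.

10500 J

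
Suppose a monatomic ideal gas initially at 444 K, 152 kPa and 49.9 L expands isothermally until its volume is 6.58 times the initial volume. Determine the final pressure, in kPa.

23.1 kPa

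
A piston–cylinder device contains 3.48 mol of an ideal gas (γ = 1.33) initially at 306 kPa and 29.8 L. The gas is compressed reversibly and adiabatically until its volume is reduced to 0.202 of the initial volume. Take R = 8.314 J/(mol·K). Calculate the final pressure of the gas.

2570 kPa

T₁ = P₁V₁/(nR) = 306×29.8/(3.48×8.314) = 315 K.
Adiabatic: TV^(γ−1) = const ⇒ T₂ = 315×(4.95)^0.330 = 534 K; PV^γ = const ⇒ P₂ = 2570 kPa.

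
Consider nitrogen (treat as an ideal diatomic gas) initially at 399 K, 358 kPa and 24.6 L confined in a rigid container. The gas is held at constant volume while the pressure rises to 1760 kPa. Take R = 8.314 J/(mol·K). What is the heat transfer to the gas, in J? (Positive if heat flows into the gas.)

86200 J

n = P₁V₁/(RT₁) = 358×24.6/(8.314×399) = 2.65 mol.
Isochoric: V stays 24.6 L; P/T = const ⇒ T₂ = 1960 K, P₂ = 1760 kPa.
W = 0 (no volume change).
ΔU = nCvΔT = 2.65×20.8×(1960−399) = 86200 J.
Q = ΔU = 86200 J.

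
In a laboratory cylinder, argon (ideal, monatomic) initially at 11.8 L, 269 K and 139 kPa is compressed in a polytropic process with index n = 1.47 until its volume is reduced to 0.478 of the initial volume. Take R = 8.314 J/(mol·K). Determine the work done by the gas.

-1450 J

n = P₁V₁/(RT₁) = 139×11.8/(8.314×269) = 0.733 mol.
Polytropic n=1.47: T₂ = T₁(V₁/V₂)^(n−1) = 269×(2.09)^0.47 = 381 K; P₂ = P₁(V₁/V₂)^n = 411 kPa.
W = (P₁V₁−P₂V₂)/(n−1) = (139×11.8−411×5.64)/0.47 = -1450 J.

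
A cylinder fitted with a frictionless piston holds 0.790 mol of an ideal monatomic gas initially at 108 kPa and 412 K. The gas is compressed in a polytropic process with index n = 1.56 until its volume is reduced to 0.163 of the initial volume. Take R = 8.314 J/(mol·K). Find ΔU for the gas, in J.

7150 J

V₁ = nRT₁/P₁ = 0.790×8.314×412/108 = 25.1 L.
Polytropic n=1.56: T₂ = T₁(V₁/V₂)^(n−1) = 412×(6.13)^0.56 = 1140 K; P₂ = P₁(V₁/V₂)^n = 1830 kPa.
For an ideal gas ΔU = nCvΔT with Cv = (3/2)R = 12.5 J/(mol·K).
ΔU = 0.790×12.5×(1140−412) = 7150 J.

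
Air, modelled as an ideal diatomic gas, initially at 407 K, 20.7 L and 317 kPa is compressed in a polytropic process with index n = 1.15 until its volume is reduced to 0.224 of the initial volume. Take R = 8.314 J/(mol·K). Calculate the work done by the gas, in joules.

-11000 J

n = P₁V₁/(RT₁) = 317×20.7/(8.314×407) = 1.94 mol.
Polytropic n=1.15: T₂ = T₁(V₁/V₂)^(n−1) = 407×(4.46)^0.15 = 509 K; P₂ = P₁(V₁/V₂)^n = 1770 kPa.
W = (P₁V₁−P₂V₂)/(n−1) = (317×20.7−1770×4.64)/0.15 = -11000 J.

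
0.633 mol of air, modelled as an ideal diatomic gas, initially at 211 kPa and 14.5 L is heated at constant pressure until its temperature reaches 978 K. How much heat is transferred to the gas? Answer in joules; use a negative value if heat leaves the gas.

7310 J

T₁ = P₁V₁/(nR) = 211×14.5/(0.633×8.314) = 581 K.
Isobaric: P stays 211 kPa; V/T = const ⇒ T₂ = 978 K, V₂ = 24.4 L.
W = PΔV = 211×(24.4−14.5) kPa·L = 2090 J.
ΔU = nCvΔT = 0.633×20.8×(978−581) = 5220 J.
Q = ΔU + W = nCpΔT = 7310 J.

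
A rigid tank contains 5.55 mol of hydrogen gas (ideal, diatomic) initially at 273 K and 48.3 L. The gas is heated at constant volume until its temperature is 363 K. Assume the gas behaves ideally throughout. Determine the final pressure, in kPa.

347 kPa

P₁ = nRT₁/V₁ = 5.55×8.314×273/48.3 = 261 kPa.
Isochoric: V stays 48.3 L; P/T = const ⇒ T₂ = 363 K, P₂ = 347 kPa.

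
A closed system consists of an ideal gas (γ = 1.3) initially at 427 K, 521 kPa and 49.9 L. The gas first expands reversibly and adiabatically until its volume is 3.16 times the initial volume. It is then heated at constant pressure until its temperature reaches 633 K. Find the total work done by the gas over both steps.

45400 J

n = P₁V₁/(RT₁) = 521×49.9/(8.314×427) = 7.32 mol.
Step 1 — Adiabatic: TV^(γ−1) = const ⇒ T₂ = 427×(0.316)^0.300 = 302 K; PV^γ = const ⇒ P₂ = 117 kPa.
ΔU = nCvΔT = 7.32×27.7×(302−427) = -25300 J.
Q = 0 for an adiabatic process, so W = −ΔU = 25300 J.
State after step 1: P = 117 kPa, V = 158 L, T = 302 K.
Step 2 — Isobaric: P stays 117 kPa; V/T = const ⇒ T₂ = 633 K, V₂ = 330 L.
W = PΔV = 117×(330−158) kPa·L = 20100 J.
ΔU = nCvΔT = 7.32×27.7×(633−302) = 67100 J.
Q = ΔU + W = nCpΔT = 87200 J.
Net over both steps: W = 45400 J, Q = 87200 J, ΔU = 41800 J.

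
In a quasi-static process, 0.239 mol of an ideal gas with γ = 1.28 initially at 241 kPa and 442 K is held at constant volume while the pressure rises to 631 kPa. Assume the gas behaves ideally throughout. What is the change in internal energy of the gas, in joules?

5080 J

V₁ = nRT₁/P₁ = 0.239×8.314×442/241 = 3.64 L.
Isochoric: V stays 3.64 L; P/T = const ⇒ T₂ = 1160 K, P₂ = 631 kPa.
For an ideal gas ΔU = nCvΔT with Cv = R/(γ−1) = 29.7 J/(mol·K).
ΔU = 0.239×29.7×(1160−442) = 5080 J.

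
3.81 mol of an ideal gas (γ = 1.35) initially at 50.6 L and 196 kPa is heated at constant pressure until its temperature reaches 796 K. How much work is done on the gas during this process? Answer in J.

T₁ = P₁V₁/(nR) = 196×50.6/(3.81×8.314) = 313 K.
Isobaric: P stays 196 kPa; V/T = const ⇒ T₂ = 796 K, V₂ = 129 L.
W = PΔV = 196×(129−50.6) kPa·L = 15300 J.
Work done on the gas = −W_by = -15300 J.

-15300 J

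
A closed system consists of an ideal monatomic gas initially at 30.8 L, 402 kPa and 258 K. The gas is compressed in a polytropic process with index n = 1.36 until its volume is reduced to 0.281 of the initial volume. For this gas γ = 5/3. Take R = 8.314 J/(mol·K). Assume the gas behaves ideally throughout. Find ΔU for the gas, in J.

n = P₁V₁/(RT₁) = 402×30.8/(8.314×258) = 5.77 mol.
Polytropic n=1.36: T₂ = T₁(V₁/V₂)^(n−1) = 258×(3.56)^0.36 = 407 K; P₂ = P₁(V₁/V₂)^n = 2260 kPa.
For an ideal gas ΔU = nCvΔT with Cv = (3/2)R = 12.5 J/(mol·K).
ΔU = 5.77×12.5×(407−258) = 10800 J.

10800 J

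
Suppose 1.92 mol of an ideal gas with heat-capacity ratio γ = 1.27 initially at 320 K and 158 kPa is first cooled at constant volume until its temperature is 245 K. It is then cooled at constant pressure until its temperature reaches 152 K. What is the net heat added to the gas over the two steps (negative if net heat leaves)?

V₁ = nRT₁/P₁ = 1.92×8.314×320/158 = 32.3 L.
Step 1 — Isochoric: V stays 32.3 L; P/T = const ⇒ T₂ = 245 K, P₂ = 121 kPa.
W = 0 (no volume change).
ΔU = nCvΔT = 1.92×30.8×(245−320) = -4430 J.
Q = ΔU = -4430 J.
State after step 1: P = 121 kPa, V = 32.3 L, T = 245 K.
Step 2 — Isobaric: P stays 121 kPa; V/T = const ⇒ T₂ = 152 K, V₂ = 20.1 L.
W = PΔV = 121×(20.1−32.3) kPa·L = -1480 J.
ΔU = nCvΔT = 1.92×30.8×(152−245) = -5500 J.
Q = ΔU + W = nCpΔT = -6980 J.
Net over both steps: W = -1480 J, Q = -11400 J, ΔU = -9930 J.

-11400 J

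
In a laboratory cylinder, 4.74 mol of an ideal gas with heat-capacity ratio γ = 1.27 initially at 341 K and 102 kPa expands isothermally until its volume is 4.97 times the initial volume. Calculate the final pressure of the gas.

20.5 kPa

V₁ = nRT₁/P₁ = 4.74×8.314×341/102 = 132 L.
Isothermal: T stays 341 K; PV = const ⇒ V₂ = 655 L, P₂ = 20.5 kPa.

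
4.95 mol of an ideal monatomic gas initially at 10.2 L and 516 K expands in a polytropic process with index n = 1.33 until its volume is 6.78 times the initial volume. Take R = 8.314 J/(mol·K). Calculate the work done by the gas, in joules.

P₁ = nRT₁/V₁ = 4.95×8.314×516/10.2 = 2080 kPa.
Polytropic n=1.33: T₂ = T₁(V₁/V₂)^(n−1) = 516×(0.147)^0.33 = 274 K; P₂ = P₁(V₁/V₂)^n = 163 kPa.
W = (P₁V₁−P₂V₂)/(n−1) = (2080×10.2−163×69.2)/0.33 = 30100 J.

30100 J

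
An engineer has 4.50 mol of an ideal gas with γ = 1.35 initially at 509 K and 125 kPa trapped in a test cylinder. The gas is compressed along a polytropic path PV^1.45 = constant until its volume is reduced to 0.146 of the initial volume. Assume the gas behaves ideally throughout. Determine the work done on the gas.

58300 J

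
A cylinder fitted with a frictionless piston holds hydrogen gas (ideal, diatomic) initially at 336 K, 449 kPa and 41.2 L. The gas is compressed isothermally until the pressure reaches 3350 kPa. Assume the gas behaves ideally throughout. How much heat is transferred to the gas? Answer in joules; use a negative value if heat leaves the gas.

-37200 J

n = P₁V₁/(RT₁) = 449×41.2/(8.314×336) = 6.62 mol.
Isothermal: T stays 336 K; PV = const ⇒ V₂ = 5.52 L, P₂ = 3350 kPa.
ΔU = 0 (ideal gas, T constant).
W = nRT ln(V₂/V₁) = 6.62×8.314×336×ln(0.134) = -37200 J.
Q = ΔU + W = -37200 J.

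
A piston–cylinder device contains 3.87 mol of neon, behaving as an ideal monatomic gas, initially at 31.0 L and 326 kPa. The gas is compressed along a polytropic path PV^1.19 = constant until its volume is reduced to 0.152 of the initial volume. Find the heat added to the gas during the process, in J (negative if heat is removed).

-16400 J

T₁ = P₁V₁/(nR) = 326×31.0/(3.87×8.314) = 314 K.
Polytropic n=1.19: T₂ = T₁(V₁/V₂)^(n−1) = 314×(6.58)^0.19 = 449 K; P₂ = P₁(V₁/V₂)^n = 3070 kPa.
W = (P₁V₁−P₂V₂)/(n−1) = (326×31.0−3070×4.71)/0.19 = -22900 J.
ΔU = nCvΔT = 3.87×12.5×(449−314) = 6520 J.
Q = ΔU + W = -16400 J.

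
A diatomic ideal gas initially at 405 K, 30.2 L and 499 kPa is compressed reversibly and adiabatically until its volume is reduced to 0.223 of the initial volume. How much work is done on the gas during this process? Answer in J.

n = P₁V₁/(RT₁) = 499×30.2/(8.314×405) = 4.48 mol.
Adiabatic: TV^(γ−1) = const ⇒ T₂ = 405×(4.48)^0.400 = 738 K; PV^γ = const ⇒ P₂ = 4080 kPa.
ΔU = nCvΔT = 4.48×20.8×(738−405) = 31000 J.
Q = 0 for an adiabatic process, so W = −ΔU = -31000 J.
Work done on the gas = −W_by = 31000 J.

31000 J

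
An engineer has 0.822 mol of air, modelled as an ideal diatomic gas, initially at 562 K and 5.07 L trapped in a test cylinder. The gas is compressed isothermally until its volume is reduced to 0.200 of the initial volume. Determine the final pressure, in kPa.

3790 kPa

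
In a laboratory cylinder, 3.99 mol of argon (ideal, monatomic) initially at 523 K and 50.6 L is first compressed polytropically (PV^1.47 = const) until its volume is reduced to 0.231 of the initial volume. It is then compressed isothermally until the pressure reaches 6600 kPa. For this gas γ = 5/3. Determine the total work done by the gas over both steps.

P₁ = nRT₁/V₁ = 3.99×8.314×523/50.6 = 343 kPa.
Step 1 — Polytropic n=1.47: T₂ = T₁(V₁/V₂)^(n−1) = 523×(4.33)^0.47 = 1040 K; P₂ = P₁(V₁/V₂)^n = 2960 kPa.
W = (P₁V₁−P₂V₂)/(n−1) = (343×50.6−2960×11.7)/0.47 = -36600 J.
ΔU = nCvΔT = 3.99×12.5×(1040−523) = 25800 J.
Q = ΔU + W = -10800 J.
State after step 1: P = 2960 kPa, V = 11.7 L, T = 1040 K.
Step 2 — Isothermal: T stays 1040 K; PV = const ⇒ V₂ = 5.23 L, P₂ = 6600 kPa.
ΔU = 0 (ideal gas, T constant).
W = nRT ln(V₂/V₁) = 3.99×8.314×1040×ln(0.448) = -27800 J.
Q = ΔU + W = -27800 J.
Net over both steps: W = -64300 J, Q = -38500 J, ΔU = 25800 J.

-64300 J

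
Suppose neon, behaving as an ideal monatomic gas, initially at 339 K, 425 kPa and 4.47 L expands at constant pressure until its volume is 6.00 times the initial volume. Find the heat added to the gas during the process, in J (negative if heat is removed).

n = P₁V₁/(RT₁) = 425×4.47/(8.314×339) = 0.674 mol.
Isobaric: P stays 425 kPa; V/T = const ⇒ T₂ = 2030 K, V₂ = 26.8 L.
W = PΔV = 425×(26.8−4.47) kPa·L = 9500 J.
ΔU = nCvΔT = 0.674×12.5×(2030−339) = 14200 J.
Q = ΔU + W = nCpΔT = 23700 J.

23700 J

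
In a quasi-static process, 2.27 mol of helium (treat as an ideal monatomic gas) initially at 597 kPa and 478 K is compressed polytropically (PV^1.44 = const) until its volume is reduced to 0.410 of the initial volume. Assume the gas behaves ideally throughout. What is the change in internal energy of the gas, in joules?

6500 J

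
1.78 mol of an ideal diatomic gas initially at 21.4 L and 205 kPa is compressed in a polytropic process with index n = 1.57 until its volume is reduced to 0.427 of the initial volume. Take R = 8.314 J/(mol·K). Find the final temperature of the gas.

481 K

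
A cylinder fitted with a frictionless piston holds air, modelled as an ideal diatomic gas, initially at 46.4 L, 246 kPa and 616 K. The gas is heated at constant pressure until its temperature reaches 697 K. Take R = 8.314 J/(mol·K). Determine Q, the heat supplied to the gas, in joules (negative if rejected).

5250 J

n = P₁V₁/(RT₁) = 246×46.4/(8.314×616) = 2.23 mol.
Isobaric: P stays 246 kPa; V/T = const ⇒ T₂ = 697 K, V₂ = 52.5 L.
W = PΔV = 246×(52.5−46.4) kPa·L = 1500 J.
ΔU = nCvΔT = 2.23×20.8×(697−616) = 3750 J.
Q = ΔU + W = nCpΔT = 5250 J.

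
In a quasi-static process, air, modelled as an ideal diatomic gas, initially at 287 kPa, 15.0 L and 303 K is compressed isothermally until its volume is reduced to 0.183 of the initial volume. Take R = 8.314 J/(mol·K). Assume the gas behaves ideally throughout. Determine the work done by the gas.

-7310 J

n = P₁V₁/(RT₁) = 287×15.0/(8.314×303) = 1.71 mol.
Isothermal: T stays 303 K; PV = const ⇒ V₂ = 2.75 L, P₂ = 1570 kPa.
W = nRT ln(V₂/V₁) = 1.71×8.314×303×ln(0.183) = -7310 J.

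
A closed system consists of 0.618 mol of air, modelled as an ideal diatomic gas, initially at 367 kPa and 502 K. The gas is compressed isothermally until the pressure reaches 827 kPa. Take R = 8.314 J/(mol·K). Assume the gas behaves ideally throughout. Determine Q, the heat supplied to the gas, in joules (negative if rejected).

V₁ = nRT₁/P₁ = 0.618×8.314×502/367 = 7.03 L.
Isothermal: T stays 502 K; PV = const ⇒ V₂ = 3.12 L, P₂ = 827 kPa.
ΔU = 0 (ideal gas, T constant).
W = nRT ln(V₂/V₁) = 0.618×8.314×502×ln(0.444) = -2100 J.
Q = ΔU + W = -2100 J.

-2100 J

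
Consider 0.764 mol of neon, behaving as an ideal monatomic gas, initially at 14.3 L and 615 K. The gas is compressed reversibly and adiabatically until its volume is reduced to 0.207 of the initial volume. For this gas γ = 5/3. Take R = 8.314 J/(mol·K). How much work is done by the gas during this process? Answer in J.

P₁ = nRT₁/V₁ = 0.764×8.314×615/14.3 = 273 kPa.
Adiabatic: TV^(γ−1) = const ⇒ T₂ = 615×(4.83)^0.667 = 1760 K; PV^γ = const ⇒ P₂ = 3770 kPa.
ΔU = nCvΔT = 0.764×12.5×(1760−615) = 10900 J.
Q = 0 for an adiabatic process, so W = −ΔU = -10900 J.

-10900 J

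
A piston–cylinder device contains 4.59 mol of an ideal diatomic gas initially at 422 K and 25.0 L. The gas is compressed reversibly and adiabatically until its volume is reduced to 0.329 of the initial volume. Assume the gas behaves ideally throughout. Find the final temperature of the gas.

658 K

P₁ = nRT₁/V₁ = 4.59×8.314×422/25.0 = 644 kPa.
Adiabatic: TV^(γ−1) = const ⇒ T₂ = 422×(3.04)^0.400 = 658 K; PV^γ = const ⇒ P₂ = 3050 kPa.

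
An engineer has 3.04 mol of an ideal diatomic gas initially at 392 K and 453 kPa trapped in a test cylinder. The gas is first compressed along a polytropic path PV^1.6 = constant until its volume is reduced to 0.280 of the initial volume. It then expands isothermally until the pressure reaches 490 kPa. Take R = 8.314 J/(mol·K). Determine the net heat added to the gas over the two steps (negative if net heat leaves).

V₁ = nRT₁/P₁ = 3.04×8.314×392/453 = 21.9 L.
Step 1 — Polytropic n=1.6: T₂ = T₁(V₁/V₂)^(n−1) = 392×(3.57)^0.60 = 841 K; P₂ = P₁(V₁/V₂)^n = 3470 kPa.
W = (P₁V₁−P₂V₂)/(n−1) = (453×21.9−3470×6.12)/0.60 = -18900 J.
ΔU = nCvΔT = 3.04×20.8×(841−392) = 28400 J.
Q = ΔU + W = 9460 J.
State after step 1: P = 3470 kPa, V = 6.12 L, T = 841 K.
Step 2 — Isothermal: T stays 841 K; PV = const ⇒ V₂ = 43.4 L, P₂ = 490 kPa.
ΔU = 0 (ideal gas, T constant).
W = nRT ln(V₂/V₁) = 3.04×8.314×841×ln(7.09) = 41600 J.
Q = ΔU + W = 41600 J.
Net over both steps: W = 22700 J, Q = 51100 J, ΔU = 28400 J.

51100 J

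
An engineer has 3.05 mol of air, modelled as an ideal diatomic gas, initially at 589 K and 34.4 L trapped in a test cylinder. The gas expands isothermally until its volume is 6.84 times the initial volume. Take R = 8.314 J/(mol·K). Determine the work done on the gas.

P₁ = nRT₁/V₁ = 3.05×8.314×589/34.4 = 434 kPa.
Isothermal: T stays 589 K; PV = const ⇒ V₂ = 235 L, P₂ = 63.5 kPa.
W = nRT ln(V₂/V₁) = 3.05×8.314×589×ln(6.84) = 28700 J.
Work done on the gas = −W_by = -28700 J.

-28700 J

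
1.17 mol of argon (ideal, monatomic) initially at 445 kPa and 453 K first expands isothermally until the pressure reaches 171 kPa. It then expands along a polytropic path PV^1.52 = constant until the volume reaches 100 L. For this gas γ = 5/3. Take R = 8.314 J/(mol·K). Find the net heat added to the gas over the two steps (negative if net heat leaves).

5160 J

V₁ = nRT₁/P₁ = 1.17×8.314×453/445 = 9.90 L.
Step 1 — Isothermal: T stays 453 K; PV = const ⇒ V₂ = 25.8 L, P₂ = 171 kPa.
ΔU = 0 (ideal gas, T constant).
W = nRT ln(V₂/V₁) = 1.17×8.314×453×ln(2.60) = 4210 J.
Q = ΔU + W = 4210 J.
State after step 1: P = 171 kPa, V = 25.8 L, T = 453 K.
Step 2 — Polytropic n=1.52: T₂ = T₁(V₁/V₂)^(n−1) = 453×(0.258)^0.52 = 224 K; P₂ = P₁(V₁/V₂)^n = 21.8 kPa.
W = (P₁V₁−P₂V₂)/(n−1) = (171×25.8−21.8×100)/0.52 = 4290 J.
ΔU = nCvΔT = 1.17×12.5×(224−453) = -3340 J.
Q = ΔU + W = 943 J.
Net over both steps: W = 8500 J, Q = 5160 J, ΔU = -3340 J.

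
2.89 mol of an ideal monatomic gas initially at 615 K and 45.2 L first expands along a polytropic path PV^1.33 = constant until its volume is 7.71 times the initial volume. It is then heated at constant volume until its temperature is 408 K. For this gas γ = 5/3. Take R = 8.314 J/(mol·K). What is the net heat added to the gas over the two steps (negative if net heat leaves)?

14500 J

P₁ = nRT₁/V₁ = 2.89×8.314×615/45.2 = 327 kPa.
Step 1 — Polytropic n=1.33: T₂ = T₁(V₁/V₂)^(n−1) = 615×(0.130)^0.33 = 313 K; P₂ = P₁(V₁/V₂)^n = 21.6 kPa.
W = (P₁V₁−P₂V₂)/(n−1) = (327×45.2−21.6×348)/0.33 = 22000 J.
ΔU = nCvΔT = 2.89×12.5×(313−615) = -10900 J.
Q = ΔU + W = 11100 J.
State after step 1: P = 21.6 kPa, V = 348 L, T = 313 K.
Step 2 — Isochoric: V stays 348 L; P/T = const ⇒ T₂ = 408 K, P₂ = 28.1 kPa.
W = 0 (no volume change).
ΔU = nCvΔT = 2.89×12.5×(408−313) = 3410 J.
Q = ΔU = 3410 J.
Net over both steps: W = 22000 J, Q = 14500 J, ΔU = -7460 J.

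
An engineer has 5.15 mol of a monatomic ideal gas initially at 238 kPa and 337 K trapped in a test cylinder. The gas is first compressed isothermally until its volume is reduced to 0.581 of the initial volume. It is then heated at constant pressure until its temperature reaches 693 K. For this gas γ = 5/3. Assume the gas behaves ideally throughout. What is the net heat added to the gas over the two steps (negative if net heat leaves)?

30300 J

V₁ = nRT₁/P₁ = 5.15×8.314×337/238 = 60.6 L.
Step 1 — Isothermal: T stays 337 K; PV = const ⇒ V₂ = 35.2 L, P₂ = 410 kPa.
ΔU = 0 (ideal gas, T constant).
W = nRT ln(V₂/V₁) = 5.15×8.314×337×ln(0.581) = -7840 J.
Q = ΔU + W = -7840 J.
State after step 1: P = 410 kPa, V = 35.2 L, T = 337 K.
Step 2 — Isobaric: P stays 410 kPa; V/T = const ⇒ T₂ = 693 K, V₂ = 72.4 L.
W = PΔV = 410×(72.4−35.2) kPa·L = 15200 J.
ΔU = nCvΔT = 5.15×12.5×(693−337) = 22900 J.
Q = ΔU + W = nCpΔT = 38100 J.
Net over both steps: W = 7410 J, Q = 30300 J, ΔU = 22900 J.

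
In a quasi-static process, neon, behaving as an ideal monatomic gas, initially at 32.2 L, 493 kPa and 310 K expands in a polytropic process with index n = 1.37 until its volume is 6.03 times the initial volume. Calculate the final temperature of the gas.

Polytropic n=1.37: T₂ = T₁(V₁/V₂)^(n−1) = 310×(0.166)^0.37 = 159 K; P₂ = P₁(V₁/V₂)^n = 42.1 kPa.

159 K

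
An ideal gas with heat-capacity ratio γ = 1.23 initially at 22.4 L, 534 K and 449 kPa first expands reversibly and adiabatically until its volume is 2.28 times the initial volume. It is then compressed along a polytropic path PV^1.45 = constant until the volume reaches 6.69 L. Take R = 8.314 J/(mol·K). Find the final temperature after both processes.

1100 K

n = P₁V₁/(RT₁) = 449×22.4/(8.314×534) = 2.27 mol.
Step 1 — Adiabatic: TV^(γ−1) = const ⇒ T₂ = 534×(0.439)^0.230 = 442 K; PV^γ = const ⇒ P₂ = 163 kPa.
ΔU = nCvΔT = 2.27×36.1×(442−534) = -7550 J.
Q = 0 for an adiabatic process, so W = −ΔU = 7550 J.
State after step 1: P = 163 kPa, V = 51.1 L, T = 442 K.
Step 2 — Polytropic n=1.45: T₂ = T₁(V₁/V₂)^(n−1) = 442×(7.63)^0.45 = 1100 K; P₂ = P₁(V₁/V₂)^n = 3100 kPa.
W = (P₁V₁−P₂V₂)/(n−1) = (163×51.1−3100×6.69)/0.45 = -27700 J.
ΔU = nCvΔT = 2.27×36.1×(1100−442) = 54100 J.
Q = ΔU + W = 26500 J.
Net over both steps: W = -20100 J, Q = 26500 J, ΔU = 46600 J.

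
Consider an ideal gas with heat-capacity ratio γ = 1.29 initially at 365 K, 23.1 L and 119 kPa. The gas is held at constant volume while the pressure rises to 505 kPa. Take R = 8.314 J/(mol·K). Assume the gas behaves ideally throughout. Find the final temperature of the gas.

Isochoric: V stays 23.1 L; P/T = const ⇒ T₂ = 1550 K, P₂ = 505 kPa.

1550 K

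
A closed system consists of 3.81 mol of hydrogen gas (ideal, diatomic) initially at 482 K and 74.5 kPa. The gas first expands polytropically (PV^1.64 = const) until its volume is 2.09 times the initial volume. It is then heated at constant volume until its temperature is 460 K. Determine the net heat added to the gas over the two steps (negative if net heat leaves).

7230 J

V₁ = nRT₁/P₁ = 3.81×8.314×482/74.5 = 205 L.
Step 1 — Polytropic n=1.64: T₂ = T₁(V₁/V₂)^(n−1) = 482×(0.478)^0.64 = 301 K; P₂ = P₁(V₁/V₂)^n = 22.2 kPa.
W = (P₁V₁−P₂V₂)/(n−1) = (74.5×205−22.2×428)/0.64 = 8970 J.
ΔU = nCvΔT = 3.81×20.8×(301−482) = -14400 J.
Q = ΔU + W = -5380 J.
State after step 1: P = 22.2 kPa, V = 428 L, T = 301 K.
Step 2 — Isochoric: V stays 428 L; P/T = const ⇒ T₂ = 460 K, P₂ = 34.0 kPa.
W = 0 (no volume change).
ΔU = nCvΔT = 3.81×20.8×(460−301) = 12600 J.
Q = ΔU = 12600 J.
Net over both steps: W = 8970 J, Q = 7230 J, ΔU = -1740 J.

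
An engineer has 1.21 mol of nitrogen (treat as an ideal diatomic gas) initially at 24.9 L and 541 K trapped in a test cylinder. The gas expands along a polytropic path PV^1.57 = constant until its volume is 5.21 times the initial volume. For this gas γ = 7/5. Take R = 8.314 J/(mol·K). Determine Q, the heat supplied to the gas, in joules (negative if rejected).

-2470 J

P₁ = nRT₁/V₁ = 1.21×8.314×541/24.9 = 219 kPa.
Polytropic n=1.57: T₂ = T₁(V₁/V₂)^(n−1) = 541×(0.192)^0.57 = 211 K; P₂ = P₁(V₁/V₂)^n = 16.4 kPa.
W = (P₁V₁−P₂V₂)/(n−1) = (219×24.9−16.4×130)/0.57 = 5820 J.
ΔU = nCvΔT = 1.21×20.8×(211−541) = -8300 J.
Q = ΔU + W = -2470 J.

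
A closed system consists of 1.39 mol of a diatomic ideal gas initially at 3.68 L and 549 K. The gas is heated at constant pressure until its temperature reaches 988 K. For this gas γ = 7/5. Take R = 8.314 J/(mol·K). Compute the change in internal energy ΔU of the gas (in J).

12700 J

P₁ = nRT₁/V₁ = 1.39×8.314×549/3.68 = 1720 kPa.
Isobaric: P stays 1720 kPa; V/T = const ⇒ T₂ = 988 K, V₂ = 6.62 L.
For an ideal gas ΔU = nCvΔT with Cv = (5/2)R = 20.8 J/(mol·K).
ΔU = 1.39×20.8×(988−549) = 12700 J.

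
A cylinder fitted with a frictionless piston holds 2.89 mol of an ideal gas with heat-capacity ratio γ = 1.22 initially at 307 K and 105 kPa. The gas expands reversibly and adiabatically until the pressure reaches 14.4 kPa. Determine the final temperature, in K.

215 K

V₁ = nRT₁/P₁ = 2.89×8.314×307/105 = 70.3 L.
Adiabatic: T₂/T₁ = (P₂/P₁)^((γ−1)/γ) ⇒ T₂ = 307×(0.137)^0.180 = 215 K; V₂ = 358 L.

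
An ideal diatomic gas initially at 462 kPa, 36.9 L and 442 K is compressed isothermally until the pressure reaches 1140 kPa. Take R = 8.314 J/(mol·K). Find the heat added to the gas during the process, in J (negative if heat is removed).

n = P₁V₁/(RT₁) = 462×36.9/(8.314×442) = 4.64 mol.
Isothermal: T stays 442 K; PV = const ⇒ V₂ = 15.0 L, P₂ = 1140 kPa.
ΔU = 0 (ideal gas, T constant).
W = nRT ln(V₂/V₁) = 4.64×8.314×442×ln(0.405) = -15400 J.
Q = ΔU + W = -15400 J.

-15400 J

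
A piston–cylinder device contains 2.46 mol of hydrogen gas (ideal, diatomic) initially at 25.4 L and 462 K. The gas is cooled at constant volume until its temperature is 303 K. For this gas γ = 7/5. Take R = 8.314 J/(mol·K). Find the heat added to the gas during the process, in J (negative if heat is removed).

P₁ = nRT₁/V₁ = 2.46×8.314×462/25.4 = 372 kPa.
Isochoric: V stays 25.4 L; P/T = const ⇒ T₂ = 303 K, P₂ = 244 kPa.
W = 0 (no volume change).
ΔU = nCvΔT = 2.46×20.8×(303−462) = -8130 J.
Q = ΔU = -8130 J.

-8130 J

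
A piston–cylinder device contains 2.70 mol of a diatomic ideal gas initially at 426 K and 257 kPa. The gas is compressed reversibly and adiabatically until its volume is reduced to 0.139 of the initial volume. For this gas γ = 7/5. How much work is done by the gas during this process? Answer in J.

-28700 J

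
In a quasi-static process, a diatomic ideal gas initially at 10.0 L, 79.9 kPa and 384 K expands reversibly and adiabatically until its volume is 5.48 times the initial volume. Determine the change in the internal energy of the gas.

n = P₁V₁/(RT₁) = 79.9×10.0/(8.314×384) = 0.250 mol.
Adiabatic: TV^(γ−1) = const ⇒ T₂ = 384×(0.182)^0.400 = 194 K; PV^γ = const ⇒ P₂ = 7.38 kPa.
For an ideal gas ΔU = nCvΔT with Cv = (5/2)R = 20.8 J/(mol·K).
ΔU = 0.250×20.8×(194−384) = -986 J.

-986 J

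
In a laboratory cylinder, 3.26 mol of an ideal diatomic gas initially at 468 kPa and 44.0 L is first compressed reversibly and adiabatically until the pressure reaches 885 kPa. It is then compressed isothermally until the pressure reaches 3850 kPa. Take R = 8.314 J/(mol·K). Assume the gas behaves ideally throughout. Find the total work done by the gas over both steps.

T₁ = P₁V₁/(nR) = 468×44.0/(3.26×8.314) = 760 K.
Step 1 — Adiabatic: T₂/T₁ = (P₂/P₁)^((γ−1)/γ) ⇒ T₂ = 760×(1.89)^0.286 = 911 K; V₂ = 27.9 L.
ΔU = nCvΔT = 3.26×20.8×(911−760) = 10300 J.
Q = 0 for an adiabatic process, so W = −ΔU = -10300 J.
State after step 1: P = 885 kPa, V = 27.9 L, T = 911 K.
Step 2 — Isothermal: T stays 911 K; PV = const ⇒ V₂ = 6.42 L, P₂ = 3850 kPa.
ΔU = 0 (ideal gas, T constant).
W = nRT ln(V₂/V₁) = 3.26×8.314×911×ln(0.230) = -36300 J.
Q = ΔU + W = -36300 J.
Net over both steps: W = -46600 J, Q = -36300 J, ΔU = 10300 J.

-46600 J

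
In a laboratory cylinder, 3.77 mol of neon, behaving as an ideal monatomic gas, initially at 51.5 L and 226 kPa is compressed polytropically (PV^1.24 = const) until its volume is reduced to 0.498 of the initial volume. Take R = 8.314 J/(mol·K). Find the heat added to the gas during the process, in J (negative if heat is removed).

T₁ = P₁V₁/(nR) = 226×51.5/(3.77×8.314) = 371 K.
Polytropic n=1.24: T₂ = T₁(V₁/V₂)^(n−1) = 371×(2.01)^0.24 = 439 K; P₂ = P₁(V₁/V₂)^n = 536 kPa.
W = (P₁V₁−P₂V₂)/(n−1) = (226×51.5−536×25.6)/0.24 = -8830 J.
ΔU = nCvΔT = 3.77×12.5×(439−371) = 3180 J.
Q = ΔU + W = -5650 J.

-5650 J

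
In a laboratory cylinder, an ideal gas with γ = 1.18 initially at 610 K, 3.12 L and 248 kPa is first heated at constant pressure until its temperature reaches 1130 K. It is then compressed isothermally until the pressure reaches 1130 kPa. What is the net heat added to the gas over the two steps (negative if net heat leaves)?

n = P₁V₁/(RT₁) = 248×3.12/(8.314×610) = 0.153 mol.
Step 1 — Isobaric: P stays 248 kPa; V/T = const ⇒ T₂ = 1130 K, V₂ = 5.78 L.
W = PΔV = 248×(5.78−3.12) kPa·L = 660 J.
ΔU = nCvΔT = 0.153×46.2×(1130−610) = 3660 J.
Q = ΔU + W = nCpΔT = 4320 J.
State after step 1: P = 248 kPa, V = 5.78 L, T = 1130 K.
Step 2 — Isothermal: T stays 1130 K; PV = const ⇒ V₂ = 1.27 L, P₂ = 1130 kPa.
ΔU = 0 (ideal gas, T constant).
W = nRT ln(V₂/V₁) = 0.153×8.314×1130×ln(0.219) = -2170 J.
Q = ΔU + W = -2170 J.
Net over both steps: W = -1510 J, Q = 2150 J, ΔU = 3660 J.

2150 J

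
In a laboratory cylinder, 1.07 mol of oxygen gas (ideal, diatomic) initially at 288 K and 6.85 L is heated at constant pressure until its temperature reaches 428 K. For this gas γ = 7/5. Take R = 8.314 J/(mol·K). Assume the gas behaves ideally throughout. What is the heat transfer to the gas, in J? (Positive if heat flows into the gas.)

P₁ = nRT₁/V₁ = 1.07×8.314×288/6.85 = 374 kPa.
Isobaric: P stays 374 kPa; V/T = const ⇒ T₂ = 428 K, V₂ = 10.2 L.
W = PΔV = 374×(10.2−6.85) kPa·L = 1250 J.
ΔU = nCvΔT = 1.07×20.8×(428−288) = 3110 J.
Q = ΔU + W = nCpΔT = 4360 J.

4360 J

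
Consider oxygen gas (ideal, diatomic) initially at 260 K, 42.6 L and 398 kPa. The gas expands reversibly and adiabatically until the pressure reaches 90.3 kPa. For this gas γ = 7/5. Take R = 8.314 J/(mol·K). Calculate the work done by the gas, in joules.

14600 J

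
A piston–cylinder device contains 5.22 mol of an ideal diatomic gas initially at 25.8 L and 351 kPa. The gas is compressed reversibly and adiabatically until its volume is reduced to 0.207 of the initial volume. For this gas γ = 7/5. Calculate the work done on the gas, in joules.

19900 J

T₁ = P₁V₁/(nR) = 351×25.8/(5.22×8.314) = 209 K.
Adiabatic: TV^(γ−1) = const ⇒ T₂ = 209×(4.83)^0.400 = 392 K; PV^γ = const ⇒ P₂ = 3180 kPa.
ΔU = nCvΔT = 5.22×20.8×(392−209) = 19900 J.
Q = 0 for an adiabatic process, so W = −ΔU = -19900 J.
Work done on the gas = −W_by = 19900 J.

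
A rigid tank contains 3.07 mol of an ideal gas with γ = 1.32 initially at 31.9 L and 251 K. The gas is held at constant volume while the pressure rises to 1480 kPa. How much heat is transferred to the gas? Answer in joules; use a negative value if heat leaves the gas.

128000 J

P₁ = nRT₁/V₁ = 3.07×8.314×251/31.9 = 201 kPa.
Isochoric: V stays 31.9 L; P/T = const ⇒ T₂ = 1850 K, P₂ = 1480 kPa.
W = 0 (no volume change).
ΔU = nCvΔT = 3.07×26.0×(1850−251) = 128000 J.
Q = ΔU = 128000 J.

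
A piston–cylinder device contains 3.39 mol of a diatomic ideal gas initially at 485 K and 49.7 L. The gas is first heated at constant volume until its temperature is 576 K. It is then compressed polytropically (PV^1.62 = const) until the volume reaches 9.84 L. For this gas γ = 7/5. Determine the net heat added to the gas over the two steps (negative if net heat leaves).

P₁ = nRT₁/V₁ = 3.39×8.314×485/49.7 = 275 kPa.
Step 1 — Isochoric: V stays 49.7 L; P/T = const ⇒ T₂ = 576 K, P₂ = 327 kPa.
W = 0 (no volume change).
ΔU = nCvΔT = 3.39×20.8×(576−485) = 6410 J.
Q = ΔU = 6410 J.
State after step 1: P = 327 kPa, V = 49.7 L, T = 576 K.
Step 2 — Polytropic n=1.62: T₂ = T₁(V₁/V₂)^(n−1) = 576×(5.05)^0.62 = 1570 K; P₂ = P₁(V₁/V₂)^n = 4500 kPa.
W = (P₁V₁−P₂V₂)/(n−1) = (327×49.7−4500×9.84)/0.62 = -45300 J.
ΔU = nCvΔT = 3.39×20.8×(1570−576) = 70200 J.
Q = ΔU + W = 24900 J.
Net over both steps: W = -45300 J, Q = 31300 J, ΔU = 76600 J.

31300 J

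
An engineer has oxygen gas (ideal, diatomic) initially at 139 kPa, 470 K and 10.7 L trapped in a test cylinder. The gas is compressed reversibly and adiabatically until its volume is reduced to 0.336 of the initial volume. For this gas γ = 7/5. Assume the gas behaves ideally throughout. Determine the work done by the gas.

n = P₁V₁/(RT₁) = 139×10.7/(8.314×470) = 0.381 mol.
Adiabatic: TV^(γ−1) = const ⇒ T₂ = 470×(2.98)^0.400 = 727 K; PV^γ = const ⇒ P₂ = 640 kPa.
ΔU = nCvΔT = 0.381×20.8×(727−470) = 2030 J.
Q = 0 for an adiabatic process, so W = −ΔU = -2030 J.

-2030 J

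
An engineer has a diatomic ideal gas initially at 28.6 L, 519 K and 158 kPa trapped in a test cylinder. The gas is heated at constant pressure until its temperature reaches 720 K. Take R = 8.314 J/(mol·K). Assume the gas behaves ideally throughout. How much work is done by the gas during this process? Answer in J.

1750 J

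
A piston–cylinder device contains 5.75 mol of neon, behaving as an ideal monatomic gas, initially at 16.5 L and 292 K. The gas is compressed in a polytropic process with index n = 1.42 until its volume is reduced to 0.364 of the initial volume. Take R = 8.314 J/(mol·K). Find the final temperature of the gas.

P₁ = nRT₁/V₁ = 5.75×8.314×292/16.5 = 846 kPa.
Polytropic n=1.42: T₂ = T₁(V₁/V₂)^(n−1) = 292×(2.75)^0.42 = 446 K; P₂ = P₁(V₁/V₂)^n = 3550 kPa.

446 K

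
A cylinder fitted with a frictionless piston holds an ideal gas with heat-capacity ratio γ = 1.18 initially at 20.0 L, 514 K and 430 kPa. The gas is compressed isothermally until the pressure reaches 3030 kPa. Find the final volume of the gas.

Isothermal: T stays 514 K; PV = const ⇒ V₂ = 2.84 L, P₂ = 3030 kPa.

2.84 L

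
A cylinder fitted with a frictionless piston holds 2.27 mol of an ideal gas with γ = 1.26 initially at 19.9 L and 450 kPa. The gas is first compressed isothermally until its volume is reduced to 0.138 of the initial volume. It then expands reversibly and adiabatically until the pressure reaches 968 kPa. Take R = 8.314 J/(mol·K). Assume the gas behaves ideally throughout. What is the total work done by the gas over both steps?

-10100 J

T₁ = P₁V₁/(nR) = 450×19.9/(2.27×8.314) = 474 K.
Step 1 — Isothermal: T stays 474 K; PV = const ⇒ V₂ = 2.75 L, P₂ = 3260 kPa.
ΔU = 0 (ideal gas, T constant).
W = nRT ln(V₂/V₁) = 2.27×8.314×474×ln(0.138) = -17700 J.
Q = ΔU + W = -17700 J.
State after step 1: P = 3260 kPa, V = 2.75 L, T = 474 K.
Step 2 — Adiabatic: T₂/T₁ = (P₂/P₁)^((γ−1)/γ) ⇒ T₂ = 474×(0.297)^0.206 = 369 K; V₂ = 7.20 L.
ΔU = nCvΔT = 2.27×32.0×(369−474) = -7640 J.
Q = 0 for an adiabatic process, so W = −ΔU = 7640 J.
Net over both steps: W = -10100 J, Q = -17700 J, ΔU = -7640 J.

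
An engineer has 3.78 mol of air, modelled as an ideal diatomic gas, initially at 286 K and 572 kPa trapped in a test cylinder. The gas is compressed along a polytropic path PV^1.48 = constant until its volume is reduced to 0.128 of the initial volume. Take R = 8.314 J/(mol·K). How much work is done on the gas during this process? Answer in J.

31500 J

V₁ = nRT₁/P₁ = 3.78×8.314×286/572 = 15.7 L.
Polytropic n=1.48: T₂ = T₁(V₁/V₂)^(n−1) = 286×(7.81)^0.48 = 767 K; P₂ = P₁(V₁/V₂)^n = 12000 kPa.
W = (P₁V₁−P₂V₂)/(n−1) = (572×15.7−12000×2.01)/0.48 = -31500 J.
Work done on the gas = −W_by = 31500 J.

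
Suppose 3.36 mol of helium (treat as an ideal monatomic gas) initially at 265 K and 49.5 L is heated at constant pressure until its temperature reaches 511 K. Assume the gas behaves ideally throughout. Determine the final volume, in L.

95.5 L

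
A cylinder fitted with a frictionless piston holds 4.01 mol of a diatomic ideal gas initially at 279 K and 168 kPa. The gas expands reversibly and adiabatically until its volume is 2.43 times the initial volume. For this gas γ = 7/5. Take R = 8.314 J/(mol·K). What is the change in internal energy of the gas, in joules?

-6950 J

V₁ = nRT₁/P₁ = 4.01×8.314×279/168 = 55.4 L.
Adiabatic: TV^(γ−1) = const ⇒ T₂ = 279×(0.412)^0.400 = 196 K; PV^γ = const ⇒ P₂ = 48.5 kPa.
For an ideal gas ΔU = nCvΔT with Cv = (5/2)R = 20.8 J/(mol·K).
ΔU = 4.01×20.8×(196−279) = -6950 J.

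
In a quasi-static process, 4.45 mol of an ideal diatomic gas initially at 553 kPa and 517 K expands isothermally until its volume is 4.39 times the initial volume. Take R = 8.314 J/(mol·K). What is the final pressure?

126 kPa

V₁ = nRT₁/P₁ = 4.45×8.314×517/553 = 34.6 L.
Isothermal: T stays 517 K; PV = const ⇒ V₂ = 152 L, P₂ = 126 kPa.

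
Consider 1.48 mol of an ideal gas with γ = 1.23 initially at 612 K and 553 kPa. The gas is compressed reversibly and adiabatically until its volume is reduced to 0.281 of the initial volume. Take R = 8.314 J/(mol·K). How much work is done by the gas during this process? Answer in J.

V₁ = nRT₁/P₁ = 1.48×8.314×612/553 = 13.6 L.
Adiabatic: TV^(γ−1) = const ⇒ T₂ = 612×(3.56)^0.230 = 820 K; PV^γ = const ⇒ P₂ = 2640 kPa.
ΔU = nCvΔT = 1.48×36.1×(820−612) = 11100 J.
Q = 0 for an adiabatic process, so W = −ΔU = -11100 J.

-11100 J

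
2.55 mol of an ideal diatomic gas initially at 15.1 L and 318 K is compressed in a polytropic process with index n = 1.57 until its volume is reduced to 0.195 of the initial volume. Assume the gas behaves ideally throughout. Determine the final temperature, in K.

807 K

P₁ = nRT₁/V₁ = 2.55×8.314×318/15.1 = 446 kPa.
Polytropic n=1.57: T₂ = T₁(V₁/V₂)^(n−1) = 318×(5.13)^0.57 = 807 K; P₂ = P₁(V₁/V₂)^n = 5810 kPa.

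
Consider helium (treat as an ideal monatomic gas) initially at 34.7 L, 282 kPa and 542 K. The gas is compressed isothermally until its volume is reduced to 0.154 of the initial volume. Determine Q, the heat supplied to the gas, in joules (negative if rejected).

n = P₁V₁/(RT₁) = 282×34.7/(8.314×542) = 2.17 mol.
Isothermal: T stays 542 K; PV = const ⇒ V₂ = 5.34 L, P₂ = 1830 kPa.
ΔU = 0 (ideal gas, T constant).
W = nRT ln(V₂/V₁) = 2.17×8.314×542×ln(0.154) = -18300 J.
Q = ΔU + W = -18300 J.

-18300 J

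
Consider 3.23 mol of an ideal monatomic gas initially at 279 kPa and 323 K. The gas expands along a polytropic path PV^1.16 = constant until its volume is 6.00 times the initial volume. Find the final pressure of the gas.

34.9 kPa

V₁ = nRT₁/P₁ = 3.23×8.314×323/279 = 31.1 L.
Polytropic n=1.16: T₂ = T₁(V₁/V₂)^(n−1) = 323×(0.167)^0.16 = 242 K; P₂ = P₁(V₁/V₂)^n = 34.9 kPa.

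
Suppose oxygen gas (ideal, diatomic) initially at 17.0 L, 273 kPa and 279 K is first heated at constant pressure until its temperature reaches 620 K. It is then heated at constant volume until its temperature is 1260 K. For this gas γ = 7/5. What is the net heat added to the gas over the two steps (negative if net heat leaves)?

46500 J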